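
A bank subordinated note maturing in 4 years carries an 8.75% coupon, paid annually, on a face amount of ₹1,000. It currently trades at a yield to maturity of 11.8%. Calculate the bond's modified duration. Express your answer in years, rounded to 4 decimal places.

3.1464 years

Periodic yield y = 0.118. First find Macaulay duration:
  t   CF        PV=CF/(1+0.118)^t    t·PV
  1        87.50        78.2648        78.2648
  2        87.50        70.0043       140.0085
  3        87.50        62.6156       187.8468
  4     1,087.50       696.0846     2,784.3386
  Σ                    906.9693     3,190.4587
P = 906.9693; Macaulay duration = 3,190.4587 / 906.9693 = 3.51771 years.
Modified duration = D_Mac / (1 + y) = 3.51771 / 1.118 = 3.14643 years.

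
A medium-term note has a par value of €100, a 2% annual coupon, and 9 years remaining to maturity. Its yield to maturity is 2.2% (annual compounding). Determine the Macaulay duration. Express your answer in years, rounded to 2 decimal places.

8.32 years

Periodic yield y = 0.022. Discount each cash flow and weight by its year:
  t   CF        PV=CF/(1+0.022)^t    t·PV
  1         2.00         1.9569         1.9569
  2         2.00         1.9148         3.8296
  3         2.00         1.8736         5.6208
  4         2.00         1.8333         7.3331
  5         2.00         1.7938         8.9690
  6         2.00         1.7552        10.5312
  7         2.00         1.7174        12.0219
  8         2.00         1.6804        13.4435
  9       102.00        83.8575       754.7178
  Σ                     98.3830       818.4239
Price P = Σ PV = 98.3830.
Macaulay duration = Σ(t·PV) / P = 818.4239 / 98.3830 = 8.31875 years.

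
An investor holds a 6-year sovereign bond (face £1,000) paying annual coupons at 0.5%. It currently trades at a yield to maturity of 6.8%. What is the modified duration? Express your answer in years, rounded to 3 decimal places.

5.531 years

Periodic yield y = 0.068. First find Macaulay duration:
  t   CF        PV=CF/(1+0.068)^t    t·PV
  1         5.00         4.6816         4.6816
  2         5.00         4.3836         8.7671
  3         5.00         4.1045        12.3134
  4         5.00         3.8431        15.3725
  5         5.00         3.5984        17.9922
  6     1,005.00       677.2337     4,063.4021
  Σ                    697.8449     4,122.5289
P = 697.8449; Macaulay duration = 4,122.5289 / 697.8449 = 5.90751 years.
Modified duration = D_Mac / (1 + y) = 5.90751 / 1.068 = 5.53138 years.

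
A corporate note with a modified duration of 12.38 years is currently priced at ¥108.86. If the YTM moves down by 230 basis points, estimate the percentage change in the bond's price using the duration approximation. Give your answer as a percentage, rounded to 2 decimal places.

+28.47%

Duration approximation: ΔP/P ≈ -D_mod · Δy = -12.38 × (-0.023) = +0.284740.
As a percentage: +28.4740%.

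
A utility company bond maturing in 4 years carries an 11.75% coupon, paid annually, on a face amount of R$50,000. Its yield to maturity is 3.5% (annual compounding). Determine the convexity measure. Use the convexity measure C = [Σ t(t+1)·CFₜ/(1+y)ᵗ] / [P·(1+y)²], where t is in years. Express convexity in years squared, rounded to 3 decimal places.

15.499

With y = 0.035:
  t   CF        PV=CF/(1+0.035)^t    t·PV        t(t+1)·PV
  1     5,875.00     5,676.3285     5,676.3285      11,352.6570
  2     5,875.00     5,484.3754    10,968.7507      32,906.2522
  3     5,875.00     5,298.9134    15,896.7402      63,586.9607
  4    55,875.00    48,691.8345   194,767.3379     973,836.6895
  Σ                 65,151.4517   227,309.1573   1,081,682.5594
P = 65,151.4517.
Convexity = Σ t(t+1)·PV / [P·(1+y)²] = 1,081,682.5594 / (65,151.4517 × 1.071225) = 15.49869.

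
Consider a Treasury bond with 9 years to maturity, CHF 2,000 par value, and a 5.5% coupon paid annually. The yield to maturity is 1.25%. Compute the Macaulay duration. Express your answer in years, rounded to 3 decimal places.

Periodic yield y = 0.0125. Discount each cash flow and weight by its year:
  t   CF        PV=CF/(1+0.0125)^t    t·PV
  1       110.00       108.6420       108.6420
  2       110.00       107.3007       214.6014
  3       110.00       105.9760       317.9280
  4       110.00       104.6677       418.6707
  5       110.00       103.3755       516.8774
  6       110.00       102.0992       612.5954
  7       110.00       100.8388       705.8713
  8       110.00        99.5938       796.7506
  9     2,110.00     1,886.8057    16,981.2509
  Σ                  2,719.2993    20,673.1877
Price P = Σ PV = 2,719.2993.
Macaulay duration = Σ(t·PV) / P = 20,673.1877 / 2,719.2993 = 7.60240 years.

7.602 years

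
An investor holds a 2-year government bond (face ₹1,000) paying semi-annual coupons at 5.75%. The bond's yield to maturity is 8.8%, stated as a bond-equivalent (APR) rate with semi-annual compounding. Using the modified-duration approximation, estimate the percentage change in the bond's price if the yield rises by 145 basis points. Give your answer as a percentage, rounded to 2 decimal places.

Periodic yield y = 0.044. Modified duration first:
  t   CF        PV=CF/(1+0.044)^t    t·PV
  1        28.75        27.5383        27.5383
  2        28.75        26.3777        52.7554
  3        28.75        25.2660        75.7980
  4     1,028.75       865.9800     3,463.9199
  Σ                    945.1620     3,620.0116
P = 945.1620; D_Mac = 3.83004 half-year periods = 1.91502 yrs; D_mod = 1.91502/(1+0.044) = 1.83431 yrs.
ΔP/P ≈ -D_mod · Δy = -1.83431 × (+0.0145) = -0.026598 = -2.6598%.

-2.66%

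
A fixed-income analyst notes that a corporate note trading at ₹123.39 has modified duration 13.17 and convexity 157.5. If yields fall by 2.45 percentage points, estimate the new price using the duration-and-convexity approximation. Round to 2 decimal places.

₹169.04

Duration effect: -D_mod·Δy = -13.17 × (-0.0245) = +0.322665
Convexity effect: ½·C·(Δy)² = 0.5 × 157.5 × (-0.0245)² = +0.0472696875
ΔP/P ≈ +0.322665 + 0.0472696875 = +0.3699346875
New price ≈ 123.39 × (1 + 0.3699346875) = 169.036241090625.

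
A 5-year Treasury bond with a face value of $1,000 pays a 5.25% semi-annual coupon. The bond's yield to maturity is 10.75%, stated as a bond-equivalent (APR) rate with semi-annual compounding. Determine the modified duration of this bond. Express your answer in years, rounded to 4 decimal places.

Periodic yield y = 0.05375. First find Macaulay duration:
  t   CF        PV=CF/(1+0.05375)^t    t·PV
  1        26.25        24.9110        24.9110
  2        26.25        23.6404        47.2807
  3        26.25        22.4345        67.3035
  4        26.25        21.2902        85.1606
  5        26.25        20.2042       101.0209
  6        26.25        19.1736       115.0416
  7        26.25        18.1956       127.3691
  8        26.25        17.2675       138.1397
  9        26.25        16.3867       147.4801
  10    1,026.25       607.9632     6,079.6320
  Σ                    791.4668     6,933.3395
P = 791.4668; Macaulay duration = 6,933.3395 / 791.4668 = 8.76011 half-year periods = 4.38006 years.
Modified duration = D_Mac / (1 + y) = 4.38006 / 1.05375 = 4.15664 years.

4.1566 years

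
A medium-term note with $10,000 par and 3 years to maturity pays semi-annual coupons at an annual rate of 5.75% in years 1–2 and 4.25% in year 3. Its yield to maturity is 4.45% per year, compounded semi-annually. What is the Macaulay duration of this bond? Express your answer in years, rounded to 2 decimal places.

Periodic yield y = 0.02225. Discount each cash flow and weight by its period:
  t   CF        PV=CF/(1+0.02225)^t    t·PV
  1       287.50       281.2424       281.2424
  2       287.50       275.1209       550.2418
  3       287.50       269.1327       807.3981
  4       287.50       263.2748     1,053.0994
  5       212.50       190.3590       951.7948
  6    10,212.50     8,949.3059    53,695.8355
  Σ                 10,228.4357    57,339.6121
Price P = Σ PV = 10,228.4357.
Macaulay duration = Σ(t·PV) / P = 57,339.6121 / 10,228.4357 = 5.60590 half-year periods.
In years: 5.60590 / 2 = 2.80295 years.

2.80 years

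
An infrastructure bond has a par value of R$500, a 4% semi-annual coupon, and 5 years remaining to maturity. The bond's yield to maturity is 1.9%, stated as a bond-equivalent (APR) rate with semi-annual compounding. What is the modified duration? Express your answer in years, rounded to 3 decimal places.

4.561 years

Periodic yield y = 0.0095. First find Macaulay duration:
  t   CF        PV=CF/(1+0.0095)^t    t·PV
  1        10.00         9.9059         9.9059
  2        10.00         9.8127        19.6253
  3        10.00         9.7203        29.1610
  4        10.00         9.6289        38.5154
  5        10.00         9.5382        47.6912
  6        10.00         9.4485        56.6909
  7        10.00         9.3596        65.5170
  8        10.00         9.2715        74.1719
  9        10.00         9.1842        82.6581
  10      510.00       463.9882     4,639.8821
  Σ                    549.8580     5,063.8188
P = 549.8580; Macaulay duration = 5,063.8188 / 549.8580 = 9.20932 half-year periods = 4.60466 years.
Modified duration = D_Mac / (1 + y) = 4.60466 / 1.0095 = 4.56133 years.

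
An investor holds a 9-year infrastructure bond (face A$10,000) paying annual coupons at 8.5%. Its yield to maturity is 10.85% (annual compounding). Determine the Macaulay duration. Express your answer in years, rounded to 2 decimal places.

6.45 years

Periodic yield y = 0.1085. Discount each cash flow and weight by its year:
  t   CF        PV=CF/(1+0.1085)^t    t·PV
  1       850.00       766.8020       766.8020
  2       850.00       691.7474     1,383.4948
  3       850.00       624.0391     1,872.1174
  4       850.00       562.9582     2,251.8327
  5       850.00       507.8558     2,539.2791
  6       850.00       458.1469     2,748.8813
  7       850.00       413.3035     2,893.1242
  8       850.00       372.8493     2,982.7945
  9    10,850.00     4,293.4703    38,641.2325
  Σ                  8,691.1725    56,079.5587
Price P = Σ PV = 8,691.1725.
Macaulay duration = Σ(t·PV) / P = 56,079.5587 / 8,691.1725 = 6.45247 years.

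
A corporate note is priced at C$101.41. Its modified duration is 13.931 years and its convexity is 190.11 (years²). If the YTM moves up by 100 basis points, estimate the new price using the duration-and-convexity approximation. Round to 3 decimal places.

Duration effect: -D_mod·Δy = -13.931 × (+0.01) = -0.139310
Convexity effect: ½·C·(Δy)² = 0.5 × 190.11 × (0.01)² = +0.0095055
ΔP/P ≈ -0.139310 + 0.0095055 = -0.1298045
New price ≈ 101.41 × (1 - 0.1298045) = 88.246525655.

C$88.247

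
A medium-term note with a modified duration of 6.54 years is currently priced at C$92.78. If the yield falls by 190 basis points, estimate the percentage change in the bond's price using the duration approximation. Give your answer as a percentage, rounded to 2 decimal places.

Duration approximation: ΔP/P ≈ -D_mod · Δy = -6.54 × (-0.019) = +0.124260.
As a percentage: +12.4260%.

+12.43%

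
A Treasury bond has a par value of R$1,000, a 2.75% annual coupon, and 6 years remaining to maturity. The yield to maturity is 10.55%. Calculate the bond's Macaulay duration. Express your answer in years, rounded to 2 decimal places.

5.51 years

Periodic yield y = 0.1055. Discount each cash flow and weight by its year:
  t   CF        PV=CF/(1+0.1055)^t    t·PV
  1        27.50        24.8756        24.8756
  2        27.50        22.5017        45.0034
  3        27.50        20.3543        61.0629
  4        27.50        18.4119        73.6474
  5        27.50        16.6548        83.2739
  6     1,027.50       562.8975     3,377.3852
  Σ                    665.6958     3,665.2485
Price P = Σ PV = 665.6958.
Macaulay duration = Σ(t·PV) / P = 3,665.2485 / 665.6958 = 5.50589 years.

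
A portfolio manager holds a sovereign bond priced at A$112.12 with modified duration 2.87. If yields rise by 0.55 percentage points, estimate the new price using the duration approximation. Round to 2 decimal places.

A$110.35

Duration approximation: ΔP/P ≈ -D_mod · Δy = -2.87 × (+0.0055) = -0.015785.
New price ≈ 112.12 × (1 - 0.015785) = 110.3501858.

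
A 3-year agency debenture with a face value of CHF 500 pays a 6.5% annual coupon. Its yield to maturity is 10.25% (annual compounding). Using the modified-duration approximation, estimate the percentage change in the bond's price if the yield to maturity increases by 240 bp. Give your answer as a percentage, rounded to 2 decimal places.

Periodic yield y = 0.1025. Modified duration first:
  t   CF        PV=CF/(1+0.1025)^t    t·PV
  1        32.50        29.4785        29.4785
  2        32.50        26.7378        53.4757
  3       532.50       397.3597     1,192.0791
  Σ                    453.5760     1,275.0332
P = 453.5760; D_Mac = 2.81107 yrs; D_mod = 2.81107/(1+0.1025) = 2.54972 yrs.
ΔP/P ≈ -D_mod · Δy = -2.54972 × (+0.024) = -0.061193 = -6.1193%.

-6.12%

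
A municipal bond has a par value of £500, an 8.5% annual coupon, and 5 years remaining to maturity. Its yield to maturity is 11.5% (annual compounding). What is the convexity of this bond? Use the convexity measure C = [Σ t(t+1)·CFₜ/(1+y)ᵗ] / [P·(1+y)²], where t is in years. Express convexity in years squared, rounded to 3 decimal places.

19.227

With y = 0.115:
  t   CF        PV=CF/(1+0.115)^t    t·PV        t(t+1)·PV
  1        42.50        38.1166        38.1166          76.2332
  2        42.50        34.1853        68.3706         205.1117
  3        42.50        30.6594        91.9783         367.9134
  4        42.50        27.4973       109.9891         549.9453
  5       542.50       314.7932     1,573.9662       9,443.7974
  Σ                    445.2518     1,882.4208      10,643.0009
P = 445.2518.
Convexity = Σ t(t+1)·PV / [P·(1+y)²] = 10,643.0009 / (445.2518 × 1.243225) = 19.22687.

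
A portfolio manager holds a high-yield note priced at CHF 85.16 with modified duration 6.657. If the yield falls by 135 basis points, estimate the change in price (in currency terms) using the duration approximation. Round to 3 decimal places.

+CHF 7.653

Duration approximation: ΔP/P ≈ -D_mod · Δy = -6.657 × (-0.0135) = +0.0898695.
ΔP ≈ 85.16 × (+0.0898695) = +7.65328662.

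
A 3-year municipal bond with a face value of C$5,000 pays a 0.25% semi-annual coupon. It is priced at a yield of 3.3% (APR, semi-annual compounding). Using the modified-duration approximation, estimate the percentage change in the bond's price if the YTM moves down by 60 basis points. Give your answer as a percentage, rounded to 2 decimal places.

+1.76%

Periodic yield y = 0.0165. Modified duration first:
  t   CF        PV=CF/(1+0.0165)^t    t·PV
  1         6.25         6.1485         6.1485
  2         6.25         6.0487        12.0975
  3         6.25         5.9506        17.8517
  4         6.25         5.8540        23.4159
  5         6.25         5.7589        28.7947
  6     5,006.25     4,538.0391    27,228.2347
  Σ                  4,567.7999    27,316.5431
P = 4,567.7999; D_Mac = 5.98024 half-year periods = 2.99012 yrs; D_mod = 2.99012/(1+0.0165) = 2.94158 yrs.
ΔP/P ≈ -D_mod · Δy = -2.94158 × (-0.006) = +0.017650 = +1.7650%.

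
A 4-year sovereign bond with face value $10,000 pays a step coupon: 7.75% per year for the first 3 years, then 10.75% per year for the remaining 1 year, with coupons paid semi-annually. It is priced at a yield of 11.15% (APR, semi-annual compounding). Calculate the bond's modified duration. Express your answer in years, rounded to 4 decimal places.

3.3029 years

Periodic yield y = 0.05575. First find Macaulay duration:
  t   CF        PV=CF/(1+0.05575)^t    t·PV
  1       387.50       367.0377       367.0377
  2       387.50       347.6558       695.3117
  3       387.50       329.2975       987.8925
  4       387.50       311.9086     1,247.6344
  5       387.50       295.4379     1,477.1897
  6       387.50       279.8370     1,679.0221
  7       537.50       367.6638     2,573.6464
  8    10,537.50     6,827.2981    54,618.3849
  Σ                  9,126.1364    63,646.1193
P = 9,126.1364; Macaulay duration = 63,646.1193 / 9,126.1364 = 6.97405 half-year periods = 3.48702 years.
Modified duration = D_Mac / (1 + y) = 3.48702 / 1.05575 = 3.30289 years.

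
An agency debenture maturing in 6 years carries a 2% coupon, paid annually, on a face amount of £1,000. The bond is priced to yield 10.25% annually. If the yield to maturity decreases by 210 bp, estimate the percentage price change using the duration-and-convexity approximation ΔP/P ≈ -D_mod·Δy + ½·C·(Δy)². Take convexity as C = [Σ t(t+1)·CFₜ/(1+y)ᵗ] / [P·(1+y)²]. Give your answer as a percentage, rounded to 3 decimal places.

+11.416%

With y = 0.1025:
  t   CF        PV=CF/(1+0.1025)^t    t·PV        t(t+1)·PV
  1        20.00        18.1406        18.1406          36.2812
  2        20.00        16.4540        32.9081          98.7243
  3        20.00        14.9243        44.7729         179.0917
  4        20.00        13.5368        54.1471         270.7357
  5        20.00        12.2783        61.3913         368.3480
  6     1,020.00       567.9742     3,407.8450      23,854.9150
  Σ                    643.3082     3,619.2051      24,808.0959
P = 643.3082; D_Mac = 5.62593 yrs; D_mod = 5.10288 yrs; C = 31.72614.
Duration effect: -5.10288 × (-0.021) = +0.107161
Convexity effect: 0.5 × 31.72614 × (-0.021)² = +0.0069956
ΔP/P ≈ +0.107161 + 0.0069956 = +0.114156 = +11.4156%.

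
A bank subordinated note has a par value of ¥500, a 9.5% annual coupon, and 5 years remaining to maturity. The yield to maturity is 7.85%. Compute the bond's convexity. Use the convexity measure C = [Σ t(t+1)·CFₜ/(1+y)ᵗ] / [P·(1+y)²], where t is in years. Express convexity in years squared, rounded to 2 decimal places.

20.56

With y = 0.0785:
  t   CF        PV=CF/(1+0.0785)^t    t·PV        t(t+1)·PV
  1        47.50        44.0427        44.0427          88.0853
  2        47.50        40.8370        81.6739         245.0217
  3        47.50        37.8646       113.5937         454.3750
  4        47.50        35.1086       140.4342         702.1712
  5       547.50       375.2178     1,876.0888      11,256.5325
  Σ                    533.0705     2,255.8333      12,746.1857
P = 533.0705.
Convexity = Σ t(t+1)·PV / [P·(1+y)²] = 12,746.1857 / (533.0705 × 1.163162) = 20.55679.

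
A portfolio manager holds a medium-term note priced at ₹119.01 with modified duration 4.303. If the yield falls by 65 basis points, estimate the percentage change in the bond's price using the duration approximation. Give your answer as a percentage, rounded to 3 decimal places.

Duration approximation: ΔP/P ≈ -D_mod · Δy = -4.303 × (-0.0065) = +0.0279695.
As a percentage: +2.79695%.

+2.797%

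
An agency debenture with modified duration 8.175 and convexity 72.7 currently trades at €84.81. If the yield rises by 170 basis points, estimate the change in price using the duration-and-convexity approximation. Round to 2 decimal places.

-€10.90

Duration effect: -D_mod·Δy = -8.175 × (+0.017) = -0.138975
Convexity effect: ½·C·(Δy)² = 0.5 × 72.7 × (0.017)² = +0.01050515
ΔP/P ≈ -0.138975 + 0.01050515 = -0.12846985
ΔP ≈ 84.81 × (-0.12846985) = -10.8955279785.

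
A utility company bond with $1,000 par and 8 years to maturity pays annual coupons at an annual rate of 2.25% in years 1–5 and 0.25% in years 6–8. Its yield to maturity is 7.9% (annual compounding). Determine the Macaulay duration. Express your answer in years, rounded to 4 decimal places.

Periodic yield y = 0.079. Discount each cash flow and weight by its year:
  t   CF        PV=CF/(1+0.079)^t    t·PV
  1        22.50        20.8526        20.8526
  2        22.50        19.3259        38.6518
  3        22.50        17.9109        53.7328
  4        22.50        16.5996        66.3983
  5        22.50        15.3842        76.9211
  6         2.50         1.5842         9.5052
  7         2.50         1.4682        10.2775
  8     1,002.50       545.6483     4,365.1866
  Σ                    638.7740     4,641.5259
Price P = Σ PV = 638.7740.
Macaulay duration = Σ(t·PV) / P = 4,641.5259 / 638.7740 = 7.26630 years.

7.2663 years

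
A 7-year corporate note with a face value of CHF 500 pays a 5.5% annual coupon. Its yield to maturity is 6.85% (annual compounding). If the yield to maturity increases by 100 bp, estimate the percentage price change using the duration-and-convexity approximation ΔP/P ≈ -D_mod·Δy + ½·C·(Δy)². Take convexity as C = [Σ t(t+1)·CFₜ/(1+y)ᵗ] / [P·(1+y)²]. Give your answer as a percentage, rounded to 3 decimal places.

-5.372%

With y = 0.0685:
  t   CF        PV=CF/(1+0.0685)^t    t·PV        t(t+1)·PV
  1        27.50        25.7370        25.7370          51.4740
  2        27.50        24.0871        48.1741         144.5223
  3        27.50        22.5429        67.6286         270.5144
  4        27.50        21.0977        84.3907         421.9535
  5        27.50        19.7451        98.7257         592.3540
  6        27.50        18.4793       110.8758         776.1306
  7       527.50       331.7422     2,322.1957      18,577.5657
  Σ                    463.4313     2,757.7276      20,834.5145
P = 463.4313; D_Mac = 5.95067 yrs; D_mod = 5.56918 yrs; C = 39.37758.
Duration effect: -5.56918 × (+0.01) = -0.055692
Convexity effect: 0.5 × 39.37758 × (0.01)² = +0.0019689
ΔP/P ≈ -0.055692 + 0.0019689 = -0.053723 = -5.3723%.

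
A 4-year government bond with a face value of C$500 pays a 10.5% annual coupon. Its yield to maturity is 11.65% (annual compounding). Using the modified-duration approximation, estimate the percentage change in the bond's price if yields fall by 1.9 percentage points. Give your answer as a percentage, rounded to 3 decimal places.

Periodic yield y = 0.1165. Modified duration first:
  t   CF        PV=CF/(1+0.1165)^t    t·PV
  1        52.50        47.0219        47.0219
  2        52.50        42.1155        84.2310
  3        52.50        37.7210       113.1630
  4       552.50       355.5473     1,422.1892
  Σ                    482.4057     1,666.6051
P = 482.4057; D_Mac = 3.45478 yrs; D_mod = 3.45478/(1+0.1165) = 3.09429 yrs.
ΔP/P ≈ -D_mod · Δy = -3.09429 × (-0.019) = +0.058792 = +5.8792%.

+5.879%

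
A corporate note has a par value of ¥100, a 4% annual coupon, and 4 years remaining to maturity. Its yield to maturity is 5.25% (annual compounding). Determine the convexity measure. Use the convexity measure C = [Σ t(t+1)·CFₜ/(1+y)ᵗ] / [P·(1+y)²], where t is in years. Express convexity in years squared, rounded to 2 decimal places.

With y = 0.0525:
  t   CF        PV=CF/(1+0.0525)^t    t·PV        t(t+1)·PV
  1         4.00         3.8005         3.8005           7.6010
  2         4.00         3.6109         7.2218          21.6654
  3         4.00         3.4308        10.2924          41.1694
  4       104.00        84.7510       339.0041       1,695.0204
  Σ                     95.5932       360.3187       1,765.4562
P = 95.5932.
Convexity = Σ t(t+1)·PV / [P·(1+y)²] = 1,765.4562 / (95.5932 × 1.107756) = 16.67193.

16.67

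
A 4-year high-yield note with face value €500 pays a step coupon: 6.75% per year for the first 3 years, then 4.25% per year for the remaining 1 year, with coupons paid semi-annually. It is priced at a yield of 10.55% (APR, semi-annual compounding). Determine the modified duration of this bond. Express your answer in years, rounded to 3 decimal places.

3.356 years

Periodic yield y = 0.05275. First find Macaulay duration:
  t   CF        PV=CF/(1+0.05275)^t    t·PV
  1       16.875        16.0294        16.0294
  2       16.875        15.2263        30.4525
  3       16.875        14.4633        43.3900
  4       16.875        13.7386        54.9544
  5       16.875        13.0502        65.2511
  6       16.875        12.3963        74.3778
  7       10.625         7.4140        51.8980
  8      510.625       338.4543     2,707.6346
  Σ                    430.7725     3,043.9878
P = 430.7725; Macaulay duration = 3,043.9878 / 430.7725 = 7.06635 half-year periods = 3.53317 years.
Modified duration = D_Mac / (1 + y) = 3.53317 / 1.05275 = 3.35614 years.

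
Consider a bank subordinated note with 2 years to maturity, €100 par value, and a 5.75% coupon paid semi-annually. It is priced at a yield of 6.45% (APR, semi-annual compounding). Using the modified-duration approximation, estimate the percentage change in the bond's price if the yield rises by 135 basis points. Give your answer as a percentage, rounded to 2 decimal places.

Periodic yield y = 0.03225. Modified duration first:
  t   CF        PV=CF/(1+0.03225)^t    t·PV
  1        2.875         2.7852         2.7852
  2        2.875         2.6982         5.3963
  3        2.875         2.6139         7.8416
  4      102.875        90.6088       362.4351
  Σ                     98.7060       378.4582
P = 98.7060; D_Mac = 3.83420 half-year periods = 1.91710 yrs; D_mod = 1.91710/(1+0.03225) = 1.85720 yrs.
ΔP/P ≈ -D_mod · Δy = -1.85720 × (+0.0135) = -0.025072 = -2.5072%.

-2.51%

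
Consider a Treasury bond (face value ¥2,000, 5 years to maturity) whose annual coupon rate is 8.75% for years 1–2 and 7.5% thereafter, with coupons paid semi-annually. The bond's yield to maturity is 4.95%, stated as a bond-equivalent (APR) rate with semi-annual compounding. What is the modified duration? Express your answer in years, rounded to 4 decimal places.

Periodic yield y = 0.02475. First find Macaulay duration:
  t   CF        PV=CF/(1+0.02475)^t    t·PV
  1        87.50        85.3867        85.3867
  2        87.50        83.3244       166.6488
  3        87.50        81.3119       243.9358
  4        87.50        79.3481       317.3923
  5        75.00        66.3700       331.8499
  6        75.00        64.7670       388.6019
  7        75.00        63.2027       442.4190
  8        75.00        61.6762       493.4099
  9        75.00        60.1866       541.6795
  10    2,075.00     1,624.9456    16,249.4562
  Σ                  2,270.5192    19,260.7800
P = 2,270.5192; Macaulay duration = 19,260.7800 / 2,270.5192 = 8.48298 half-year periods = 4.24149 years.
Modified duration = D_Mac / (1 + y) = 4.24149 / 1.02475 = 4.13905 years.

4.1391 years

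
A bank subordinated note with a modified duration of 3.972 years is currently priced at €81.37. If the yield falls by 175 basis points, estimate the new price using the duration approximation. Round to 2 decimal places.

€87.03

Duration approximation: ΔP/P ≈ -D_mod · Δy = -3.972 × (-0.0175) = +0.069510.
New price ≈ 81.37 × (1 + 0.069510) = 87.0260287.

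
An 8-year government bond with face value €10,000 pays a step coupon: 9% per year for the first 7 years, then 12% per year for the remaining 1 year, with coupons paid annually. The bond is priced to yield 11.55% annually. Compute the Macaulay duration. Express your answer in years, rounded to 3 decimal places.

Periodic yield y = 0.1155. Discount each cash flow and weight by its year:
  t   CF        PV=CF/(1+0.1155)^t    t·PV
  1       900.00       806.8131       806.8131
  2       900.00       723.2748     1,446.5497
  3       900.00       648.3862     1,945.1587
  4       900.00       581.2517     2,325.0067
  5       900.00       521.0683     2,605.3414
  6       900.00       467.1163     2,802.6981
  7       900.00       418.7506     2,931.2545
  8    11,200.00     4,671.5546    37,372.4365
  Σ                  8,838.2157    52,235.2586
Price P = Σ PV = 8,838.2157.
Macaulay duration = Σ(t·PV) / P = 52,235.2586 / 8,838.2157 = 5.91016 years.

5.910 years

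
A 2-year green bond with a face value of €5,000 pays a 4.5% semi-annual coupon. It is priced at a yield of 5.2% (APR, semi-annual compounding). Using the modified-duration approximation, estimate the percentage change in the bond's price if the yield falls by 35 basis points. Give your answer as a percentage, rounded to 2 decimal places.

+0.66%

Periodic yield y = 0.026. Modified duration first:
  t   CF        PV=CF/(1+0.026)^t    t·PV
  1       112.50       109.6491       109.6491
  2       112.50       106.8705       213.7410
  3       112.50       104.1623       312.4868
  4     5,112.50     4,613.6419    18,454.5674
  Σ                  4,934.3237    19,090.4443
P = 4,934.3237; D_Mac = 3.86891 half-year periods = 1.93445 yrs; D_mod = 1.93445/(1+0.026) = 1.88543 yrs.
ΔP/P ≈ -D_mod · Δy = -1.88543 × (-0.0035) = +0.006599 = +0.6599%.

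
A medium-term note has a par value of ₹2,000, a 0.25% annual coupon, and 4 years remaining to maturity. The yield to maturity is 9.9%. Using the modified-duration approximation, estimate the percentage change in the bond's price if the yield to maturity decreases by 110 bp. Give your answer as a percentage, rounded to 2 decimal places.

Periodic yield y = 0.099. Modified duration first:
  t   CF        PV=CF/(1+0.099)^t    t·PV
  1         5.00         4.5496         4.5496
  2         5.00         4.1398         8.2795
  3         5.00         3.7668        11.3005
  4     2,005.00     1,374.4331     5,497.7324
  Σ                  1,386.8893     5,521.8620
P = 1,386.8893; D_Mac = 3.98147 yrs; D_mod = 3.98147/(1+0.099) = 3.62281 yrs.
ΔP/P ≈ -D_mod · Δy = -3.62281 × (-0.011) = +0.039851 = +3.9851%.

+3.99%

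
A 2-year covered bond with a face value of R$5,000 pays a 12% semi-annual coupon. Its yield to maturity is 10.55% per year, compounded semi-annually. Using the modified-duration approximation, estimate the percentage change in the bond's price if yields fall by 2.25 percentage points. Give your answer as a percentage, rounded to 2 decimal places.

+3.93%

Periodic yield y = 0.05275. Modified duration first:
  t   CF        PV=CF/(1+0.05275)^t    t·PV
  1       300.00       284.9679       284.9679
  2       300.00       270.6891       541.3782
  3       300.00       257.1257       771.3771
  4     5,300.00     4,314.9411    17,259.7643
  Σ                  5,127.7238    18,857.4876
P = 5,127.7238; D_Mac = 3.67756 half-year periods = 1.83878 yrs; D_mod = 1.83878/(1+0.05275) = 1.74664 yrs.
ΔP/P ≈ -D_mod · Δy = -1.74664 × (-0.0225) = +0.039299 = +3.9299%.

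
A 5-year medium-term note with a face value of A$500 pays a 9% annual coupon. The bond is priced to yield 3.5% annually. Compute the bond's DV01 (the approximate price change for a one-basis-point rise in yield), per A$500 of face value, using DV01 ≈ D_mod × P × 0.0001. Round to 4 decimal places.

Periodic yield y = 0.035.
  t   CF        PV=CF/(1+0.035)^t    t·PV
  1        45.00        43.4783        43.4783
  2        45.00        42.0080        84.0160
  3        45.00        40.5874       121.7623
  4        45.00        39.2149       156.8596
  5       545.00       458.8754     2,294.3769
  Σ                    624.1639     2,700.4930
P = 624.1639; D_Mac = 4.32658 yrs; D_mod = 4.18027 yrs.
DV01 ≈ 4.18027 × 624.1639 × 0.0001 = 0.260917.

A$0.2609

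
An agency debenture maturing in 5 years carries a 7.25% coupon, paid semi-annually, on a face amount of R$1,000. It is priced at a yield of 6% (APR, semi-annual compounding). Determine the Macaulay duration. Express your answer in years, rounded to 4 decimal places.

4.3037 years

Periodic yield y = 0.03. Discount each cash flow and weight by its period:
  t   CF        PV=CF/(1+0.03)^t    t·PV
  1        36.25        35.1942        35.1942
  2        36.25        34.1691        68.3382
  3        36.25        33.1739        99.5217
  4        36.25        32.2077       128.8306
  5        36.25        31.2696       156.3478
  6        36.25        30.3588       182.1528
  7        36.25        29.4746       206.3220
  8        36.25        28.6161       228.9287
  9        36.25        27.7826       250.0435
  10    1,036.25       771.0673     7,710.6732
  Σ                  1,053.3138     9,066.3526
Price P = Σ PV = 1,053.3138.
Macaulay duration = Σ(t·PV) / P = 9,066.3526 / 1,053.3138 = 8.60746 half-year periods.
In years: 8.60746 / 2 = 4.30373 years.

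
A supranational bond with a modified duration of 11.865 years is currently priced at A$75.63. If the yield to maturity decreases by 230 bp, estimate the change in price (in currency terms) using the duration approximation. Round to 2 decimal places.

+A$20.64

Duration approximation: ΔP/P ≈ -D_mod · Δy = -11.865 × (-0.023) = +0.272895.
ΔP ≈ 75.63 × (+0.272895) = +20.63904885.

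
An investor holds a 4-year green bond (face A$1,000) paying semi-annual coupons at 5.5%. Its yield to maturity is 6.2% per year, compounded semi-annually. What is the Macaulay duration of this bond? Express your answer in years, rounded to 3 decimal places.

3.639 years

Periodic yield y = 0.031. Discount each cash flow and weight by its period:
  t   CF        PV=CF/(1+0.031)^t    t·PV
  1        27.50        26.6731        26.6731
  2        27.50        25.8711        51.7423
  3        27.50        25.0932        75.2797
  4        27.50        24.3387        97.3549
  5        27.50        23.6069       118.0346
  6        27.50        22.8971       137.3827
  7        27.50        22.2086       155.4605
  8     1,027.50       804.8455     6,438.7638
  Σ                    975.5344     7,100.6917
Price P = Σ PV = 975.5344.
Macaulay duration = Σ(t·PV) / P = 7,100.6917 / 975.5344 = 7.27877 half-year periods.
In years: 7.27877 / 2 = 3.63939 years.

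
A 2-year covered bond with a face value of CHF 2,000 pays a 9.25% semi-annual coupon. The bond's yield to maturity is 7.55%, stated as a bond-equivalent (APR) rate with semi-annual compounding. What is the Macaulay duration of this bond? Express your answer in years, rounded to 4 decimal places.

Periodic yield y = 0.03775. Discount each cash flow and weight by its period:
  t   CF        PV=CF/(1+0.03775)^t    t·PV
  1        92.50        89.1351        89.1351
  2        92.50        85.8927       171.7854
  3        92.50        82.7682       248.3046
  4     2,092.50     1,804.2408     7,216.9632
  Σ                  2,062.0368     7,726.1883
Price P = Σ PV = 2,062.0368.
Macaulay duration = Σ(t·PV) / P = 7,726.1883 / 2,062.0368 = 3.74687 half-year periods.
In years: 3.74687 / 2 = 1.87344 years.

1.8734 years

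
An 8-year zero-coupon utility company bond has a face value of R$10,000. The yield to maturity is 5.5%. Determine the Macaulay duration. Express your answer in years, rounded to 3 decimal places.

A zero-coupon bond has a single cash flow at maturity, so its Macaulay duration equals its maturity: 8 years.

8.000 years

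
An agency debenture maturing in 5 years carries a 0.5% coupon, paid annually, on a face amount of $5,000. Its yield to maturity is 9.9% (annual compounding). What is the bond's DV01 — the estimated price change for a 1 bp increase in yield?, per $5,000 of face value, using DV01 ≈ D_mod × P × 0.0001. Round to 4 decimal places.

Periodic yield y = 0.099.
  t   CF        PV=CF/(1+0.099)^t    t·PV
  1        25.00        22.7480        22.7480
  2        25.00        20.6988        41.3975
  3        25.00        18.8342        56.5026
  4        25.00        17.1376        68.5503
  5     5,025.00     3,134.3508    15,671.7541
  Σ                  3,213.7693    15,860.9524
P = 3,213.7693; D_Mac = 4.93531 yrs; D_mod = 4.49073 yrs.
DV01 ≈ 4.49073 × 3,213.7693 × 0.0001 = 1.443217.

$1.4432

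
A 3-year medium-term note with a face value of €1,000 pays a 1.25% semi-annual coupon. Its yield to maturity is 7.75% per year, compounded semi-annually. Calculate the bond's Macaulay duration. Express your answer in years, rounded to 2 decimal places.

Periodic yield y = 0.03875. Discount each cash flow and weight by its period:
  t   CF        PV=CF/(1+0.03875)^t    t·PV
  1         6.25         6.0168         6.0168
  2         6.25         5.7924        11.5848
  3         6.25         5.5763        16.7289
  4         6.25         5.3683        21.4732
  5         6.25         5.1680        25.8401
  6     1,006.25       801.0132     4,806.0792
  Σ                    828.9351     4,887.7231
Price P = Σ PV = 828.9351.
Macaulay duration = Σ(t·PV) / P = 4,887.7231 / 828.9351 = 5.89639 half-year periods.
In years: 5.89639 / 2 = 2.94819 years.

2.95 years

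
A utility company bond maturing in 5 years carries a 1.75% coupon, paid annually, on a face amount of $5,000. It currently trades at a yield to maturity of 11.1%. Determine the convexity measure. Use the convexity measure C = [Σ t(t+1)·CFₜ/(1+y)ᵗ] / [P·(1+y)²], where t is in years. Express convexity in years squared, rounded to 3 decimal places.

With y = 0.111:
  t   CF        PV=CF/(1+0.111)^t    t·PV        t(t+1)·PV
  1        87.50        78.7579        78.7579         157.5158
  2        87.50        70.8892       141.7784         425.3351
  3        87.50        63.8066       191.4199         765.6797
  4        87.50        57.4317       229.7269       1,148.6344
  5     5,087.50     3,005.6204    15,028.1019      90,168.6115
  Σ                  3,276.5058    15,669.7850      92,665.7764
P = 3,276.5058.
Convexity = Σ t(t+1)·PV / [P·(1+y)²] = 92,665.7764 / (3,276.5058 × 1.234321) = 22.91291.

22.913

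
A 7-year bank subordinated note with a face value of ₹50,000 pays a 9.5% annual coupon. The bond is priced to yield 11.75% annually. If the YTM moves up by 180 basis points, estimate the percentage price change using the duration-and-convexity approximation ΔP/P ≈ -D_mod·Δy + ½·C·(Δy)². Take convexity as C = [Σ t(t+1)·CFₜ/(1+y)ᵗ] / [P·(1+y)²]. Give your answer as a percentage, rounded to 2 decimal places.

With y = 0.1175:
  t   CF        PV=CF/(1+0.1175)^t    t·PV        t(t+1)·PV
  1     4,750.00     4,250.5593     4,250.5593       8,501.1186
  2     4,750.00     3,803.6325     7,607.2649      22,821.7948
  3     4,750.00     3,403.6980    10,211.0939      40,844.3755
  4     4,750.00     3,045.8147    12,183.2589      60,916.2946
  5     4,750.00     2,725.5613    13,627.8064      81,766.8383
  6     4,750.00     2,438.9810    14,633.8861     102,437.2024
  7    54,750.00    25,156.5685   176,095.9796   1,408,767.8371
  Σ                 44,824.8152   238,609.8491   1,726,055.4613
P = 44,824.8152; D_Mac = 5.32316 yrs; D_mod = 4.76346 yrs; C = 30.83480.
Duration effect: -4.76346 × (+0.018) = -0.085742
Convexity effect: 0.5 × 30.83480 × (0.018)² = +0.0049952
ΔP/P ≈ -0.085742 + 0.0049952 = -0.080747 = -8.0747%.

-8.07%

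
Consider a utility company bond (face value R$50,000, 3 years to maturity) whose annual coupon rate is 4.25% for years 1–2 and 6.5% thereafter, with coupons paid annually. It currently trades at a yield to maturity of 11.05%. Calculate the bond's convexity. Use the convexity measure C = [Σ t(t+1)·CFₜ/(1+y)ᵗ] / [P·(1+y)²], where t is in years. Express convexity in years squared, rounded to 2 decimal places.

9.17

With y = 0.1105:
  t   CF        PV=CF/(1+0.1105)^t    t·PV        t(t+1)·PV
  1     2,125.00     1,913.5525     1,913.5525       3,827.1049
  2     2,125.00     1,723.1449     3,446.2899      10,338.8696
  3    53,250.00    38,883.3723   116,650.1169     466,600.4674
  Σ                 42,520.0697   122,009.9592     480,766.4419
P = 42,520.0697.
Convexity = Σ t(t+1)·PV / [P·(1+y)²] = 480,766.4419 / (42,520.0697 × 1.233210) = 9.16860.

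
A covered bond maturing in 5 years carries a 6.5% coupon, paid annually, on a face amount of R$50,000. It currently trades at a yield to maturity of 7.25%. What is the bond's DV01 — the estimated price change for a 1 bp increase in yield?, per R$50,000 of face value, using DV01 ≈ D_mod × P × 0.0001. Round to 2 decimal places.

Periodic yield y = 0.0725.
  t   CF        PV=CF/(1+0.0725)^t    t·PV
  1     3,250.00     3,030.3030     3,030.3030
  2     3,250.00     2,825.4574     5,650.9147
  3     3,250.00     2,634.4591     7,903.3773
  4     3,250.00     2,456.3721     9,825.4884
  5    53,250.00    37,526.0720   187,630.3601
  Σ                 48,472.6636   214,040.4436
P = 48,472.6636; D_Mac = 4.41569 yrs; D_mod = 4.11720 yrs.
DV01 ≈ 4.11720 × 48,472.6636 × 0.0001 = 19.957151.

R$19.96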